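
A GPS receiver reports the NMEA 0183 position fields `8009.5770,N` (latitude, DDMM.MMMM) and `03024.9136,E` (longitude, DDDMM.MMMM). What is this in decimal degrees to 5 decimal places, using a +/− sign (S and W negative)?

80.15962, 30.41523

φ: split at 2 digits → 80° and 9.577′; 80 + 9.577/60 = 80.159617
N ⇒ keep positive
λ: split at 3 digits → 030° and 24.9136′; 30 + 24.9136/60 = 30.415227
E → positive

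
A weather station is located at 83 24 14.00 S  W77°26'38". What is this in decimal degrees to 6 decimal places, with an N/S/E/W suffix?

83.403889° S, 77.443889° W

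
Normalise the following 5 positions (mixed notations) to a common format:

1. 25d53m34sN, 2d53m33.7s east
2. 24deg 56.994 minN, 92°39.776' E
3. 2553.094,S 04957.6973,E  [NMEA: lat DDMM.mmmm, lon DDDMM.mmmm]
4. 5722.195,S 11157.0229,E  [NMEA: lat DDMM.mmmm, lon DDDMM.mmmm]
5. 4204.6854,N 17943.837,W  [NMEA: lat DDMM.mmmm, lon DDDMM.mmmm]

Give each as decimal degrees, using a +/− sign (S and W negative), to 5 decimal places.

1. 25.89278, 2.89269
2. 24.94990, 92.66293
3. -25.88490, 49.96162
4. -57.36992, 111.95038
5. 42.07809, -179.73062

Point 1:
  Lat: 25° + 53/60 + 34/3600 = 25 + 0.883333 + 0.009444 = 25.892778
  N ⇒ keep positive
  λ: 2 + 53/60 + 33.7/3600 = 2.892694
  E ⇒ keep positive
Point 2:
  Lat: 24 + 56.994/60 = 24.949900
  N → positive
  Longitude: 92 + 39.776/60 = 92.662933
  E → positive
Point 3:
  φ: split at 2 digits → 25° and 53.094′; 25 + 53.094/60 = 25.884900
  S → negative
  λ: degrees = first 3 digits = 49, minutes = 57.6973; 49 + 57.6973/60 = 49.961622
  E ⇒ keep positive
Point 4:
  φ: split at 2 digits → 57° and 22.195′; 57 + 22.195/60 = 57.369917
  S ⇒ negate
  Longitude: degrees = first 3 digits = 111, minutes = 57.0229; 111 + 57.0229/60 = 111.950382
  E ⇒ keep positive
Point 5:
  Lat: split at 2 digits → 42° and 4.6854′; 42 + 4.6854/60 = 42.078090
  N ⇒ keep positive
  Longitude: degrees = first 3 digits = 179, minutes = 43.837; 179 + 43.837/60 = 179.730617
  W → negative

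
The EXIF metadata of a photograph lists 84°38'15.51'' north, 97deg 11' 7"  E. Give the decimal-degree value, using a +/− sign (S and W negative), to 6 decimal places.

84.637642, 97.185278

Lat: 38′ + 15.51″ = 38.25850′; 84 + 38.25850/60 = 84.6376417
N ⇒ keep positive
Lon: 97 + 11/60 + 7/3600 = 97.1852778
E ⇒ keep positive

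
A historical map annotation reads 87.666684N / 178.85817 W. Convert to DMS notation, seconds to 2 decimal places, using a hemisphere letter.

87°40′0.06″ N, 178°51′29.41″ W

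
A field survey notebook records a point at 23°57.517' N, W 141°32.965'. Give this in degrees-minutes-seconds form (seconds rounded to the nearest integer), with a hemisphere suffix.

φ: fractional minutes 0.51700 × 60 = 31.02″
Lon: 32.96500′ → 32′ and 0.96500 × 60 = 57.90″

23°57′31″ N, 141°32′58″ W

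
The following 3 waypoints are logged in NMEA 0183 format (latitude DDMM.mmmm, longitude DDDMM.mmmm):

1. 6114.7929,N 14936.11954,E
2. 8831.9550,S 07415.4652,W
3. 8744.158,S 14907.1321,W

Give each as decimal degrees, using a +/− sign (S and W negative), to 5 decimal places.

1. 61.24655, 149.60199
2. -88.53258, -74.25775
3. -87.73597, -149.11887

Point 1:
  Lat: split at 2 digits → 61° and 14.7929′; 61 + 14.7929/60 = 61.246548
  N → positive
  λ: degrees = first 3 digits = 149, minutes = 36.11954; 149 + 36.11954/60 = 149.601992
  E → positive
Point 2:
  Latitude: degrees = first 2 digits = 88, minutes = 31.955; 88 + 31.955/60 = 88.532583
  hemisphere S, so the sign is −
  Longitude: split at 3 digits → 074° and 15.4652′; 74 + 15.4652/60 = 74.257753
  W ⇒ negate
Point 3:
  Lat: split at 2 digits → 87° and 44.158′; 87 + 44.158/60 = 87.735967
  S ⇒ negate
  λ: degrees = first 3 digits = 149, minutes = 7.1321; 149 + 7.1321/60 = 149.118868
  W ⇒ negate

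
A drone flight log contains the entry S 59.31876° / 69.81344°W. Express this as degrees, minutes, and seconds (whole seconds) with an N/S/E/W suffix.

Lat: 0.318760 × 60 = 19.12560′ → 19′, remainder × 60 = 7.54″
Lon: 0.813440° → 48.80640′; 0.80640 × 60 = 48.38″

59°19′8″ S, 69°48′48″ W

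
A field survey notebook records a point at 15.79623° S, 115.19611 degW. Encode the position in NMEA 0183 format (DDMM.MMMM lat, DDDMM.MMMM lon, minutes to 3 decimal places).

1547.774,S / 11511.767,W

Latitude: 15° + 0.796230 × 60 = 15° 47.77380′
Longitude: fractional part 0.196110 → 11.76660 minutes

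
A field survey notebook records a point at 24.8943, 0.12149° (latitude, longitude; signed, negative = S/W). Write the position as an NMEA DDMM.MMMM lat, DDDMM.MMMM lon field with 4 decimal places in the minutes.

2453.6580,N / 00007.2894,E

φ: minutes = (24.894300 − 24) × 60 = 53.658000
λ: minutes = (0.121490 − 0) × 60 = 7.289400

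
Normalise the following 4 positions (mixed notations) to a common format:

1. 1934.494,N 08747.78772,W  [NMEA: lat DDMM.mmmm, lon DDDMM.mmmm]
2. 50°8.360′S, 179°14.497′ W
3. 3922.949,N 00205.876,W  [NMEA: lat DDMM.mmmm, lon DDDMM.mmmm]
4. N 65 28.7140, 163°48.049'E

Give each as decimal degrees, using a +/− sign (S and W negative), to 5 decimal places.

1. 19.57490, -87.79646
2. -50.13933, -179.24162
3. 39.38248, -2.09793
4. 65.47857, 163.80082

Point 1:
  φ: degrees = first 2 digits = 19, minutes = 34.494; 19 + 34.494/60 = 19.574900
  N → positive
  Lon: split at 3 digits → 087° and 47.78772′; 87 + 47.78772/60 = 87.796462
  W → negative
Point 2:
  φ: 50 + 8.36/60 = 50.139333
  S → negative
  Lon: 14.497′ = 0.241617°; total 179.241617
  W → negative
Point 3:
  Lat: degrees = first 2 digits = 39, minutes = 22.949; 39 + 22.949/60 = 39.382483
  N ⇒ keep positive
  λ: degrees = first 3 digits = 2, minutes = 5.876; 2 + 5.876/60 = 2.097933
  hemisphere W, so the sign is −
Point 4:
  Latitude: 28.714′ = 0.478567°; total 65.478567
  N ⇒ keep positive
  Lon: 48.049′ = 0.800817°; total 163.800817
  E ⇒ keep positive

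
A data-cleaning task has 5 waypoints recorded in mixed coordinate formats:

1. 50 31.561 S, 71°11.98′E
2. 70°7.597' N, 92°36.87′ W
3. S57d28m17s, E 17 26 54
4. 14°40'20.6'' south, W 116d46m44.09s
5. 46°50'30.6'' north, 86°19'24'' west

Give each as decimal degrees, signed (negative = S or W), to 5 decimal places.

1. -50.52602, 71.19967
2. 70.12662, -92.61450
3. -57.47139, 17.44833
4. -14.67239, -116.77891
5. 46.84183, -86.32333

Point 1:
  Latitude: 31.561′ = 0.526017°; total 50.526017
  hemisphere S, so the sign is −
  λ: 11.98′ = 0.199667°; total 71.199667
  E → positive
Point 2:
  φ: 7.597′ = 0.126617°; total 70.126617
  N ⇒ keep positive
  λ: 92 + 36.87/60 = 92.614500
  W → negative
Point 3:
  Latitude: 28′ + 17″ = 28.28333′; 57 + 28.28333/60 = 57.471389
  S → negative
  Longitude: 26′ + 54″ = 26.90000′; 17 + 26.90000/60 = 17.448333
  E ⇒ keep positive
Point 4:
  Latitude: 40′ + 20.6″ = 40.34333′; 14 + 40.34333/60 = 14.672389
  S → negative
  Longitude: 116 + 46/60 + 44.09/3600 = 116.778914
  W ⇒ negate
Point 5:
  φ: 46 + 50/60 + 30.6/3600 = 46.841833
  N ⇒ keep positive
  Longitude: 86 + 19/60 + 24/3600 = 86.323333
  W ⇒ negate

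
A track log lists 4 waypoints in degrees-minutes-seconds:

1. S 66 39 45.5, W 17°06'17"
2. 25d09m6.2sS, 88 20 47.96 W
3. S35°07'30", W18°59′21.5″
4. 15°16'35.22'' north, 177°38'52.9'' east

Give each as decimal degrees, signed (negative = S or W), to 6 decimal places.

1. -66.662639, -17.104722
2. -25.151722, -88.346656
3. -35.125000, -18.989306
4. 15.276450, 177.648028

Point 1:
  φ: 66° + 39/60 + 45.5/3600 = 66 + 0.650000 + 0.012639 = 66.6626389
  hemisphere S, so the sign is −
  Lon: 17° + 6/60 + 17/3600 = 17 + 0.100000 + 0.004722 = 17.1047222
  W ⇒ negate
Point 2:
  φ: 9′ + 6.2″ = 9.10333′; 25 + 9.10333/60 = 25.1517222
  S → negative
  λ: 20′ + 47.96″ = 20.79933′; 88 + 20.79933/60 = 88.3466556
  hemisphere W, so the sign is −
Point 3:
  φ: 35° + 7/60 + 30/3600 = 35 + 0.116667 + 0.008333 = 35.1250000
  S ⇒ negate
  λ: 18 + 59/60 + 21.5/3600 = 18.9893056
  W → negative
Point 4:
  Lat: 15° + 16/60 + 35.22/3600 = 15 + 0.266667 + 0.009783 = 15.2764500
  N ⇒ keep positive
  Longitude: 177 + 38/60 + 52.9/3600 = 177.6480278
  E → positive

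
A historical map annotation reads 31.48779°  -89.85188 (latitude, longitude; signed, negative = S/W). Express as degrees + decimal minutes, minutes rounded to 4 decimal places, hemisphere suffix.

31° 29.2674′ N, 89° 51.1128′ W

Lat: minutes = (31.487790 − 31) × 60 = 29.267400
Longitude is negative → W; |value| = 89.851880
Longitude: 89° + 0.851880 × 60 = 89° 51.112800′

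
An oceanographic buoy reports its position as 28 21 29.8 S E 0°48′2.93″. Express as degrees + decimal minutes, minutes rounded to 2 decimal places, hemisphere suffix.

28° 21.50′ S, 0° 48.05′ E

Latitude: seconds/60 = 0.49667; minutes = 21 + 0.49667 = 21.4967
λ: seconds/60 = 0.04883; minutes = 48 + 0.04883 = 48.0488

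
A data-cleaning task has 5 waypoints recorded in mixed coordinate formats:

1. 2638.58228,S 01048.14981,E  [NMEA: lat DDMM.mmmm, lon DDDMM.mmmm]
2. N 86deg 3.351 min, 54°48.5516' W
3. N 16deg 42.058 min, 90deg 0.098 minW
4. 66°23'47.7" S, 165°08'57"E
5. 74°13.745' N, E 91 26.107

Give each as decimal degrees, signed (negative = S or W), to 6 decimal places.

1. -26.643038, 10.802497
2. 86.055850, -54.809193
3. 16.700967, -90.001633
4. -66.396583, 165.149167
5. 74.229083, 91.435117

Point 1:
  φ: split at 2 digits → 26° and 38.58228′; 26 + 38.58228/60 = 26.6430380
  hemisphere S, so the sign is −
  Lon: degrees = first 3 digits = 10, minutes = 48.14981; 10 + 48.14981/60 = 10.8024968
  E → positive
Point 2:
  Latitude: 3.351′ = 0.055850°; total 86.0558500
  N → positive
  Longitude: 54 + 48.5516/60 = 54.8091933
  W → negative
Point 3:
  φ: 42.058′ = 0.700967°; total 16.7009667
  N → positive
  λ: 90 + 0.098/60 = 90.0016333
  W ⇒ negate
Point 4:
  φ: 66° + 23/60 + 47.7/3600 = 66 + 0.383333 + 0.013250 = 66.3965833
  hemisphere S, so the sign is −
  λ: 8′ + 57″ = 8.95000′; 165 + 8.95000/60 = 165.1491667
  E → positive
Point 5:
  Latitude: 74 + 13.745/60 = 74.2290833
  N → positive
  Lon: 26.107′ = 0.435117°; total 91.4351167
  E → positive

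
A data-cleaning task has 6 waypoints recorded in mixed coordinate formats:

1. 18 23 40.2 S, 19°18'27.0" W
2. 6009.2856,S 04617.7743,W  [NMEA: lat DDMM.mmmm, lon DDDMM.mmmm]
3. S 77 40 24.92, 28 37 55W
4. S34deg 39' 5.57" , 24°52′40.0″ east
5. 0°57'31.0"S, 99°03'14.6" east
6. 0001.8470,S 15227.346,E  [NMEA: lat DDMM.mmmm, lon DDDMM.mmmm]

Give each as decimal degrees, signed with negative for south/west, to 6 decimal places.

Point 1:
  Latitude: 18° + 23/60 + 40.2/3600 = 18 + 0.383333 + 0.011167 = 18.3945000
  hemisphere S, so the sign is −
  Longitude: 18′ + 27″ = 18.45000′; 19 + 18.45000/60 = 19.3075000
  W → negative
Point 2:
  Latitude: degrees = first 2 digits = 60, minutes = 9.2856; 60 + 9.2856/60 = 60.1547600
  S → negative
  Lon: split at 3 digits → 046° and 17.7743′; 46 + 17.7743/60 = 46.2962383
  hemisphere W, so the sign is −
Point 3:
  Lat: 40′ + 24.92″ = 40.41533′; 77 + 40.41533/60 = 77.6735889
  hemisphere S, so the sign is −
  Lon: 37′ + 55″ = 37.91667′; 28 + 37.91667/60 = 28.6319444
  hemisphere W, so the sign is −
Point 4:
  Lat: 34 + 39/60 + 5.57/3600 = 34.6515472
  S ⇒ negate
  Longitude: 24 + 52/60 + 40/3600 = 24.8777778
  E ⇒ keep positive
Point 5:
  Lat: 0 + 57/60 + 31/3600 = 0.9586111
  S → negative
  Lon: 3′ + 14.6″ = 3.24333′; 99 + 3.24333/60 = 99.0540556
  E ⇒ keep positive
Point 6:
  Latitude: degrees = first 2 digits = 0, minutes = 1.847; 0 + 1.847/60 = 0.0307833
  S → negative
  Lon: degrees = first 3 digits = 152, minutes = 27.346; 152 + 27.346/60 = 152.4557667
  E → positive

1. -18.394500, -19.307500
2. -60.154760, -46.296238
3. -77.673589, -28.631944
4. -34.651547, 24.877778
5. -0.958611, 99.054056
6. -0.030783, 152.455767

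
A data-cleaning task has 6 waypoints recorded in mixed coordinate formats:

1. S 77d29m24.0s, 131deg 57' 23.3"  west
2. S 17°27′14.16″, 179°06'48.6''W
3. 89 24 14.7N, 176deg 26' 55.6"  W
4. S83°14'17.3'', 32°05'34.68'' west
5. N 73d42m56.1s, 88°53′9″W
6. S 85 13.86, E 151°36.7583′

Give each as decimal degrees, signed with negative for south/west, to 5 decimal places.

Point 1:
  φ: 29′ + 24″ = 29.40000′; 77 + 29.40000/60 = 77.490000
  S → negative
  Lon: 57′ + 23.3″ = 57.38833′; 131 + 57.38833/60 = 131.956472
  hemisphere W, so the sign is −
Point 2:
  Latitude: 17° + 27/60 + 14.16/3600 = 17 + 0.450000 + 0.003933 = 17.453933
  hemisphere S, so the sign is −
  Lon: 6′ + 48.6″ = 6.81000′; 179 + 6.81000/60 = 179.113500
  W ⇒ negate
Point 3:
  Lat: 24′ + 14.7″ = 24.24500′; 89 + 24.24500/60 = 89.404083
  N → positive
  Lon: 26′ + 55.6″ = 26.92667′; 176 + 26.92667/60 = 176.448778
  W ⇒ negate
Point 4:
  Latitude: 14′ + 17.3″ = 14.28833′; 83 + 14.28833/60 = 83.238139
  S → negative
  λ: 5′ + 34.68″ = 5.57800′; 32 + 5.57800/60 = 32.092967
  hemisphere W, so the sign is −
Point 5:
  φ: 73° + 42/60 + 56.1/3600 = 73 + 0.700000 + 0.015583 = 73.715583
  N → positive
  Lon: 88° + 53/60 + 9/3600 = 88 + 0.883333 + 0.002500 = 88.885833
  W → negative
Point 6:
  φ: 85 + 13.86/60 = 85.231000
  S → negative
  Longitude: 36.7583′ = 0.612638°; total 151.612638
  E → positive

1. -77.49000, -131.95647
2. -17.45393, -179.11350
3. 89.40408, -176.44878
4. -83.23814, -32.09297
5. 73.71558, -88.88583
6. -85.23100, 151.61264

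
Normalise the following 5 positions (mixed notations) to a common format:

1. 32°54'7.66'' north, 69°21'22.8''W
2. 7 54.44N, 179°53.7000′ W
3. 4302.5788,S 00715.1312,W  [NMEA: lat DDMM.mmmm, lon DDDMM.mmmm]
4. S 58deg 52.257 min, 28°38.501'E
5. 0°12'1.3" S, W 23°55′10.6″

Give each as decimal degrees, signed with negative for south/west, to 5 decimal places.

1. 32.90213, -69.35633
2. 7.90733, -179.89500
3. -43.04298, -7.25219
4. -58.87095, 28.64168
5. -0.20036, -23.91961

Point 1:
  φ: 32 + 54/60 + 7.66/3600 = 32.902128
  N → positive
  Lon: 21′ + 22.8″ = 21.38000′; 69 + 21.38000/60 = 69.356333
  W ⇒ negate
Point 2:
  Latitude: 7 + 54.44/60 = 7.907333
  N → positive
  λ: 53.7′ = 0.895000°; total 179.895000
  hemisphere W, so the sign is −
Point 3:
  Lat: split at 2 digits → 43° and 2.5788′; 43 + 2.5788/60 = 43.042980
  hemisphere S, so the sign is −
  Longitude: degrees = first 3 digits = 7, minutes = 15.1312; 7 + 15.1312/60 = 7.252187
  hemisphere W, so the sign is −
Point 4:
  Lat: 52.257′ = 0.870950°; total 58.870950
  S → negative
  λ: 28 + 38.501/60 = 28.641683
  E ⇒ keep positive
Point 5:
  Latitude: 0° + 12/60 + 1.3/3600 = 0 + 0.200000 + 0.000361 = 0.200361
  S ⇒ negate
  Lon: 23° + 55/60 + 10.6/3600 = 23 + 0.916667 + 0.002944 = 23.919611
  W → negative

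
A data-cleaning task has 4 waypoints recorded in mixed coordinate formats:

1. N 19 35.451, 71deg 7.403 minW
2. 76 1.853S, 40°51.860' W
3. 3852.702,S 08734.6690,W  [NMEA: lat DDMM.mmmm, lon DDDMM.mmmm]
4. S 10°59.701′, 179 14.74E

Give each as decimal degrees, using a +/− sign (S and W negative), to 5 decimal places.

Point 1:
  Latitude: 19 + 35.451/60 = 19.590850
  N ⇒ keep positive
  λ: 7.403′ = 0.123383°; total 71.123383
  W → negative
Point 2:
  Lat: 1.853′ = 0.030883°; total 76.030883
  hemisphere S, so the sign is −
  Longitude: 40 + 51.86/60 = 40.864333
  hemisphere W, so the sign is −
Point 3:
  Lat: degrees = first 2 digits = 38, minutes = 52.702; 38 + 52.702/60 = 38.878367
  hemisphere S, so the sign is −
  λ: degrees = first 3 digits = 87, minutes = 34.669; 87 + 34.669/60 = 87.577817
  W ⇒ negate
Point 4:
  Latitude: 59.701′ = 0.995017°; total 10.995017
  S → negative
  Lon: 179 + 14.74/60 = 179.245667
  E → positive

1. 19.59085, -71.12338
2. -76.03088, -40.86433
3. -38.87837, -87.57782
4. -10.99502, 179.24567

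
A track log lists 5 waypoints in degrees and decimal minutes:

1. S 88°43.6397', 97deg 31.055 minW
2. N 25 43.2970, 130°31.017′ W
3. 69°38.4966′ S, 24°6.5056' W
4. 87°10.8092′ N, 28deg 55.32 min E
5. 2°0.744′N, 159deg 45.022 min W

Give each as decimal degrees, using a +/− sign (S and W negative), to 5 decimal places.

Point 1:
  Lat: 88 + 43.6397/60 = 88.727328
  hemisphere S, so the sign is −
  λ: 97 + 31.055/60 = 97.517583
  hemisphere W, so the sign is −
Point 2:
  Latitude: 43.297′ = 0.721617°; total 25.721617
  N → positive
  Longitude: 31.017′ = 0.516950°; total 130.516950
  W ⇒ negate
Point 3:
  Latitude: 38.4966′ = 0.641610°; total 69.641610
  S → negative
  Longitude: 6.5056′ = 0.108427°; total 24.108427
  hemisphere W, so the sign is −
Point 4:
  φ: 87 + 10.8092/60 = 87.180153
  N ⇒ keep positive
  Lon: 28 + 55.32/60 = 28.922000
  E ⇒ keep positive
Point 5:
  φ: 2 + 0.744/60 = 2.012400
  N ⇒ keep positive
  Longitude: 45.022′ = 0.750367°; total 159.750367
  hemisphere W, so the sign is −

1. -88.72733, -97.51758
2. 25.72162, -130.51695
3. -69.64161, -24.10843
4. 87.18015, 28.92200
5. 2.01240, -159.75037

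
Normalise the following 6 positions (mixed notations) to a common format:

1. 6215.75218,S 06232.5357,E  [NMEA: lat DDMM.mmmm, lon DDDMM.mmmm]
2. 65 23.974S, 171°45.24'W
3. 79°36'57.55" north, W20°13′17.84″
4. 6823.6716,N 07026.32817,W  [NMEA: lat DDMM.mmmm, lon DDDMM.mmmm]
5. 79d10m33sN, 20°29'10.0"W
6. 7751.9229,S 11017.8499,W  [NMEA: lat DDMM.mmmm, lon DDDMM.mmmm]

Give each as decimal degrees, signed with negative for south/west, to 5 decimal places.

Point 1:
  φ: degrees = first 2 digits = 62, minutes = 15.75218; 62 + 15.75218/60 = 62.262536
  hemisphere S, so the sign is −
  Lon: split at 3 digits → 062° and 32.5357′; 62 + 32.5357/60 = 62.542262
  E → positive
Point 2:
  Lat: 23.974′ = 0.399567°; total 65.399567
  hemisphere S, so the sign is −
  Longitude: 45.24′ = 0.754000°; total 171.754000
  hemisphere W, so the sign is −
Point 3:
  Lat: 79 + 36/60 + 57.55/3600 = 79.615986
  N → positive
  Longitude: 13′ + 17.84″ = 13.29733′; 20 + 13.29733/60 = 20.221622
  W ⇒ negate
Point 4:
  Latitude: degrees = first 2 digits = 68, minutes = 23.6716; 68 + 23.6716/60 = 68.394527
  N ⇒ keep positive
  Lon: split at 3 digits → 070° and 26.32817′; 70 + 26.32817/60 = 70.438803
  W → negative
Point 5:
  Latitude: 79 + 10/60 + 33/3600 = 79.175833
  N ⇒ keep positive
  λ: 20° + 29/60 + 10/3600 = 20 + 0.483333 + 0.002778 = 20.486111
  W → negative
Point 6:
  φ: split at 2 digits → 77° and 51.9229′; 77 + 51.9229/60 = 77.865382
  hemisphere S, so the sign is −
  λ: split at 3 digits → 110° and 17.8499′; 110 + 17.8499/60 = 110.297498
  W → negative

1. -62.26254, 62.54226
2. -65.39957, -171.75400
3. 79.61599, -20.22162
4. 68.39453, -70.43880
5. 79.17583, -20.48611
6. -77.86538, -110.29750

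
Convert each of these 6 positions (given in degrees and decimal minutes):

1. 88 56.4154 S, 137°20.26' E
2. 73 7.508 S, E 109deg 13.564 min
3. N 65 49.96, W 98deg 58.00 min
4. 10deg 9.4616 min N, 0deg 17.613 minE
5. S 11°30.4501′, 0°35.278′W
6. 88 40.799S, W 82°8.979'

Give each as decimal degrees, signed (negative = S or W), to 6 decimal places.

Point 1:
  Latitude: 88 + 56.4154/60 = 88.9402567
  hemisphere S, so the sign is −
  Longitude: 20.26′ = 0.337667°; total 137.3376667
  E → positive
Point 2:
  φ: 7.508′ = 0.125133°; total 73.1251333
  S → negative
  λ: 109 + 13.564/60 = 109.2260667
  E → positive
Point 3:
  Lat: 49.96′ = 0.832667°; total 65.8326667
  N → positive
  Lon: 98 + 58/60 = 98.9666667
  W ⇒ negate
Point 4:
  Lat: 10 + 9.4616/60 = 10.1576933
  N → positive
  Lon: 17.613′ = 0.293550°; total 0.2935500
  E → positive
Point 5:
  Lat: 30.4501′ = 0.507502°; total 11.5075017
  hemisphere S, so the sign is −
  Lon: 35.278′ = 0.587967°; total 0.5879667
  W → negative
Point 6:
  Lat: 40.799′ = 0.679983°; total 88.6799833
  S ⇒ negate
  λ: 8.979′ = 0.149650°; total 82.1496500
  W → negative

1. -88.940257, 137.337667
2. -73.125133, 109.226067
3. 65.832667, -98.966667
4. 10.157693, 0.293550
5. -11.507502, -0.587967
6. -88.679983, -82.149650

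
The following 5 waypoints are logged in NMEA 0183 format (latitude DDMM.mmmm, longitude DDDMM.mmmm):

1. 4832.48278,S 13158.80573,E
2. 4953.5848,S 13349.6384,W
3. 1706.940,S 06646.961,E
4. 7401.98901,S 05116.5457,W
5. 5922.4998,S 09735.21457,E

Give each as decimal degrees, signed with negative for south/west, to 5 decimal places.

1. -48.54138, 131.98010
2. -49.89308, -133.82731
3. -17.11567, 66.78268
4. -74.03315, -51.27576
5. -59.37500, 97.58691

Point 1:
  Latitude: degrees = first 2 digits = 48, minutes = 32.48278; 48 + 32.48278/60 = 48.541380
  hemisphere S, so the sign is −
  λ: degrees = first 3 digits = 131, minutes = 58.80573; 131 + 58.80573/60 = 131.980096
  E ⇒ keep positive
Point 2:
  Latitude: split at 2 digits → 49° and 53.5848′; 49 + 53.5848/60 = 49.893080
  S → negative
  Longitude: split at 3 digits → 133° and 49.6384′; 133 + 49.6384/60 = 133.827307
  hemisphere W, so the sign is −
Point 3:
  φ: split at 2 digits → 17° and 6.94′; 17 + 6.94/60 = 17.115667
  S → negative
  Lon: split at 3 digits → 066° and 46.961′; 66 + 46.961/60 = 66.782683
  E → positive
Point 4:
  Lat: degrees = first 2 digits = 74, minutes = 1.98901; 74 + 1.98901/60 = 74.033150
  S ⇒ negate
  λ: split at 3 digits → 051° and 16.5457′; 51 + 16.5457/60 = 51.275762
  W ⇒ negate
Point 5:
  Lat: degrees = first 2 digits = 59, minutes = 22.4998; 59 + 22.4998/60 = 59.374997
  hemisphere S, so the sign is −
  Lon: split at 3 digits → 097° and 35.21457′; 97 + 35.21457/60 = 97.586910
  E → positive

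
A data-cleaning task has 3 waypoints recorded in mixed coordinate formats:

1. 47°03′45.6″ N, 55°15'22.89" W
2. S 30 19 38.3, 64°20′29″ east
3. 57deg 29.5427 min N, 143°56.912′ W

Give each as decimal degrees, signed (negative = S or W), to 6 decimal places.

1. 47.062667, -55.256358
2. -30.327306, 64.341389
3. 57.492378, -143.948533

Point 1:
  Latitude: 47 + 3/60 + 45.6/3600 = 47.0626667
  N ⇒ keep positive
  Longitude: 15′ + 22.89″ = 15.38150′; 55 + 15.38150/60 = 55.2563583
  W ⇒ negate
Point 2:
  Lat: 30 + 19/60 + 38.3/3600 = 30.3273056
  S → negative
  Lon: 64 + 20/60 + 29/3600 = 64.3413889
  E → positive
Point 3:
  Lat: 29.5427′ = 0.492378°; total 57.4923783
  N → positive
  Longitude: 56.912′ = 0.948533°; total 143.9485333
  W ⇒ negate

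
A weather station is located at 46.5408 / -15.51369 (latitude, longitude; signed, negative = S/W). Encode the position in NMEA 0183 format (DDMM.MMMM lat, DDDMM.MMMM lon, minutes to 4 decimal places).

φ: fractional part 0.540800 → 32.448000 minutes
Longitude is negative → W; |value| = 15.513690
Lon: minutes = (15.513690 − 15) × 60 = 30.821400

4632.4480,N / 01530.8214,W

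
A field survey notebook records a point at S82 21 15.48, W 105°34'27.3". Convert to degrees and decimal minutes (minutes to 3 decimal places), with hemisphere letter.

Latitude: 21 + 15.48/60 = 21.25800′
Lon: 34 + 27.3/60 = 34.45500′

82° 21.258′ S, 105° 34.455′ W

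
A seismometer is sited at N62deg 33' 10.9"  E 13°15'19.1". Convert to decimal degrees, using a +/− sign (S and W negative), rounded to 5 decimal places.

Latitude: 62 + 33/60 + 10.9/3600 = 62.553028
N ⇒ keep positive
Longitude: 15′ + 19.1″ = 15.31833′; 13 + 15.31833/60 = 13.255306
E ⇒ keep positive

62.55303, 13.25531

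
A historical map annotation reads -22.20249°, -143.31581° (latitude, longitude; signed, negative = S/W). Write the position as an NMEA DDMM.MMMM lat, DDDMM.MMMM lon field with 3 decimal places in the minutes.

2212.149,S / 14318.949,W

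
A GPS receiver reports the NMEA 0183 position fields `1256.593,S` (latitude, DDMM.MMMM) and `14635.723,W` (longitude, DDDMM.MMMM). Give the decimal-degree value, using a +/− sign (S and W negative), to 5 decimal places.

Lat: split at 2 digits → 12° and 56.593′; 12 + 56.593/60 = 12.943217
S → negative
λ: degrees = first 3 digits = 146, minutes = 35.723; 146 + 35.723/60 = 146.595383
W → negative

-12.94322, -146.59538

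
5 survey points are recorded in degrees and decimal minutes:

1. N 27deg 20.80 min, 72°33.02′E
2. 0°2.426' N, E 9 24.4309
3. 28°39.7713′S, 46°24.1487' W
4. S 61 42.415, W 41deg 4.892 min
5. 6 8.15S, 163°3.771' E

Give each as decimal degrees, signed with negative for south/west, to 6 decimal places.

1. 27.346667, 72.550333
2. 0.040433, 9.407182
3. -28.662855, -46.402478
4. -61.706917, -41.081533
5. -6.135833, 163.062850

Point 1:
  Lat: 20.8′ = 0.346667°; total 27.3466667
  N → positive
  Lon: 33.02′ = 0.550333°; total 72.5503333
  E → positive
Point 2:
  Lat: 2.426′ = 0.040433°; total 0.0404333
  N → positive
  Longitude: 24.4309′ = 0.407182°; total 9.4071817
  E → positive
Point 3:
  φ: 39.7713′ = 0.662855°; total 28.6628550
  hemisphere S, so the sign is −
  λ: 46 + 24.1487/60 = 46.4024783
  W → negative
Point 4:
  Lat: 42.415′ = 0.706917°; total 61.7069167
  S → negative
  Longitude: 4.892′ = 0.081533°; total 41.0815333
  W → negative
Point 5:
  Latitude: 8.15′ = 0.135833°; total 6.1358333
  S ⇒ negate
  Longitude: 163 + 3.771/60 = 163.0628500
  E ⇒ keep positive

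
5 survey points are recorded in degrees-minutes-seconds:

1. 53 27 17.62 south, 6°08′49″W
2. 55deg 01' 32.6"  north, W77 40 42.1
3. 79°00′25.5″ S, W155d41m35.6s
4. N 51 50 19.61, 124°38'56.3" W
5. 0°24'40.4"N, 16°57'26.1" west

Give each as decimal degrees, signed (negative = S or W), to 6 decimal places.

Point 1:
  Lat: 53° + 27/60 + 17.62/3600 = 53 + 0.450000 + 0.004894 = 53.4548944
  S → negative
  Longitude: 8′ + 49″ = 8.81667′; 6 + 8.81667/60 = 6.1469444
  W → negative
Point 2:
  φ: 1′ + 32.6″ = 1.54333′; 55 + 1.54333/60 = 55.0257222
  N ⇒ keep positive
  Lon: 77 + 40/60 + 42.1/3600 = 77.6783611
  W → negative
Point 3:
  Latitude: 0′ + 25.5″ = 0.42500′; 79 + 0.42500/60 = 79.0070833
  S ⇒ negate
  Longitude: 155 + 41/60 + 35.6/3600 = 155.6932222
  W → negative
Point 4:
  Latitude: 51 + 50/60 + 19.61/3600 = 51.8387806
  N → positive
  λ: 38′ + 56.3″ = 38.93833′; 124 + 38.93833/60 = 124.6489722
  hemisphere W, so the sign is −
Point 5:
  Lat: 0° + 24/60 + 40.4/3600 = 0 + 0.400000 + 0.011222 = 0.4112222
  N ⇒ keep positive
  λ: 16° + 57/60 + 26.1/3600 = 16 + 0.950000 + 0.007250 = 16.9572500
  hemisphere W, so the sign is −

1. -53.454894, -6.146944
2. 55.025722, -77.678361
3. -79.007083, -155.693222
4. 51.838781, -124.648972
5. 0.411222, -16.957250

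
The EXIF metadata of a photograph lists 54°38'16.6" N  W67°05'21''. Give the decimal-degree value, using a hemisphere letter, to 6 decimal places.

54.637944° N, 67.089167° W

Latitude: 38′ + 16.6″ = 38.27667′; 54 + 38.27667/60 = 54.6379444
Longitude: 67 + 5/60 + 21/3600 = 67.0891667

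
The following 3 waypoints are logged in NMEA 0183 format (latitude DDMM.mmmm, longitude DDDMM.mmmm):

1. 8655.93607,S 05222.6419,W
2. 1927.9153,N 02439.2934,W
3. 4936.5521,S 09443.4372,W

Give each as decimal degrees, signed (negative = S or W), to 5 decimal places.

1. -86.93227, -52.37737
2. 19.46526, -24.65489
3. -49.60920, -94.72395

Point 1:
  Lat: degrees = first 2 digits = 86, minutes = 55.93607; 86 + 55.93607/60 = 86.932268
  S ⇒ negate
  Lon: split at 3 digits → 052° and 22.6419′; 52 + 22.6419/60 = 52.377365
  W → negative
Point 2:
  Latitude: split at 2 digits → 19° and 27.9153′; 19 + 27.9153/60 = 19.465255
  N → positive
  Lon: degrees = first 3 digits = 24, minutes = 39.2934; 24 + 39.2934/60 = 24.654890
  W ⇒ negate
Point 3:
  Latitude: degrees = first 2 digits = 49, minutes = 36.5521; 49 + 36.5521/60 = 49.609202
  S → negative
  Lon: split at 3 digits → 094° and 43.4372′; 94 + 43.4372/60 = 94.723953
  hemisphere W, so the sign is −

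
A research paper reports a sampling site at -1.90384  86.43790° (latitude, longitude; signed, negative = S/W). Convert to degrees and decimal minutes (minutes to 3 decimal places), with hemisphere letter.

1° 54.230′ S, 86° 26.274′ E

Latitude is negative → S; |value| = 1.903840
Latitude: minutes = (1.903840 − 1) × 60 = 54.23040
λ: fractional part 0.437900 → 26.27400 minutes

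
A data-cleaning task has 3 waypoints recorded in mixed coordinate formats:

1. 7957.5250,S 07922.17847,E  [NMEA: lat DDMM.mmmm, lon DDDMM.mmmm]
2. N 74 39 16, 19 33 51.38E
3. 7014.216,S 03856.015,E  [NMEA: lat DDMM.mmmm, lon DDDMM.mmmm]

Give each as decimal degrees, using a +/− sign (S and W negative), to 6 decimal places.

1. -79.958750, 79.369641
2. 74.654444, 19.564272
3. -70.236933, 38.933583

Point 1:
  φ: degrees = first 2 digits = 79, minutes = 57.525; 79 + 57.525/60 = 79.9587500
  S → negative
  λ: split at 3 digits → 079° and 22.17847′; 79 + 22.17847/60 = 79.3696412
  E ⇒ keep positive
Point 2:
  φ: 39′ + 16″ = 39.26667′; 74 + 39.26667/60 = 74.6544444
  N ⇒ keep positive
  λ: 19 + 33/60 + 51.38/3600 = 19.5642722
  E ⇒ keep positive
Point 3:
  Lat: degrees = first 2 digits = 70, minutes = 14.216; 70 + 14.216/60 = 70.2369333
  hemisphere S, so the sign is −
  Longitude: split at 3 digits → 038° and 56.015′; 38 + 56.015/60 = 38.9335833
  E ⇒ keep positive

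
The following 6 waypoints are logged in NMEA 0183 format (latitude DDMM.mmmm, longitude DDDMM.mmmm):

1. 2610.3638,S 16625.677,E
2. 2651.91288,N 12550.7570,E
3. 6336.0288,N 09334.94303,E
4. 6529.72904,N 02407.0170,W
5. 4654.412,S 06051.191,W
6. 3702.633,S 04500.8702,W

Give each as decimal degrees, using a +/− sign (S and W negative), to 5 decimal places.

1. -26.17273, 166.42795
2. 26.86521, 125.84595
3. 63.60048, 93.58238
4. 65.49548, -24.11695
5. -46.90687, -60.85318
6. -37.04388, -45.01450

Point 1:
  Latitude: split at 2 digits → 26° and 10.3638′; 26 + 10.3638/60 = 26.172730
  hemisphere S, so the sign is −
  λ: degrees = first 3 digits = 166, minutes = 25.677; 166 + 25.677/60 = 166.427950
  E ⇒ keep positive
Point 2:
  φ: split at 2 digits → 26° and 51.91288′; 26 + 51.91288/60 = 26.865215
  N → positive
  λ: split at 3 digits → 125° and 50.757′; 125 + 50.757/60 = 125.845950
  E ⇒ keep positive
Point 3:
  φ: split at 2 digits → 63° and 36.0288′; 63 + 36.0288/60 = 63.600480
  N → positive
  λ: split at 3 digits → 093° and 34.94303′; 93 + 34.94303/60 = 93.582384
  E ⇒ keep positive
Point 4:
  Lat: degrees = first 2 digits = 65, minutes = 29.72904; 65 + 29.72904/60 = 65.495484
  N → positive
  Lon: degrees = first 3 digits = 24, minutes = 7.017; 24 + 7.017/60 = 24.116950
  W → negative
Point 5:
  φ: degrees = first 2 digits = 46, minutes = 54.412; 46 + 54.412/60 = 46.906867
  S → negative
  λ: split at 3 digits → 060° and 51.191′; 60 + 51.191/60 = 60.853183
  hemisphere W, so the sign is −
Point 6:
  Latitude: split at 2 digits → 37° and 2.633′; 37 + 2.633/60 = 37.043883
  S → negative
  Lon: split at 3 digits → 045° and 0.8702′; 45 + 0.8702/60 = 45.014503
  hemisphere W, so the sign is −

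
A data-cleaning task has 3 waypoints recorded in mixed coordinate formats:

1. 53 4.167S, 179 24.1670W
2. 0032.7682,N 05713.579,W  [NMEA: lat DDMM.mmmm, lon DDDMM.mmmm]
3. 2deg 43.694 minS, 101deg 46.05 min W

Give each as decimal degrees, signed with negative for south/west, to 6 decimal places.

1. -53.069450, -179.402783
2. 0.546137, -57.226317
3. -2.728233, -101.767500

Point 1:
  Latitude: 53 + 4.167/60 = 53.0694500
  S ⇒ negate
  Longitude: 24.167′ = 0.402783°; total 179.4027833
  W → negative
Point 2:
  Latitude: split at 2 digits → 00° and 32.7682′; 0 + 32.7682/60 = 0.5461367
  N → positive
  λ: split at 3 digits → 057° and 13.579′; 57 + 13.579/60 = 57.2263167
  W → negative
Point 3:
  Lat: 2 + 43.694/60 = 2.7282333
  S → negative
  Lon: 46.05′ = 0.767500°; total 101.7675000
  hemisphere W, so the sign is −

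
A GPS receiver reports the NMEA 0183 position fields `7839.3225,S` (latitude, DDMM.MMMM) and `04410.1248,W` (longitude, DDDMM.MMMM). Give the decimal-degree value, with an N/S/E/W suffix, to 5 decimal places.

78.65538° S, 44.16875° W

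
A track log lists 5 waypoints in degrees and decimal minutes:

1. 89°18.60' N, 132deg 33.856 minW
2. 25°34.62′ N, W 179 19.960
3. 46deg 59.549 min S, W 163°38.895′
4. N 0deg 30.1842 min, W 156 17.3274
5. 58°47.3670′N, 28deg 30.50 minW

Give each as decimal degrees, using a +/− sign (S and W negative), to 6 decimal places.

Point 1:
  φ: 18.6′ = 0.310000°; total 89.3100000
  N → positive
  λ: 33.856′ = 0.564267°; total 132.5642667
  W → negative
Point 2:
  Lat: 25 + 34.62/60 = 25.5770000
  N ⇒ keep positive
  Longitude: 19.96′ = 0.332667°; total 179.3326667
  W → negative
Point 3:
  φ: 59.549′ = 0.992483°; total 46.9924833
  S → negative
  Lon: 163 + 38.895/60 = 163.6482500
  hemisphere W, so the sign is −
Point 4:
  φ: 30.1842′ = 0.503070°; total 0.5030700
  N ⇒ keep positive
  Lon: 17.3274′ = 0.288790°; total 156.2887900
  W ⇒ negate
Point 5:
  Latitude: 58 + 47.367/60 = 58.7894500
  N ⇒ keep positive
  Lon: 28 + 30.5/60 = 28.5083333
  W ⇒ negate

1. 89.310000, -132.564267
2. 25.577000, -179.332667
3. -46.992483, -163.648250
4. 0.503070, -156.288790
5. 58.789450, -28.508333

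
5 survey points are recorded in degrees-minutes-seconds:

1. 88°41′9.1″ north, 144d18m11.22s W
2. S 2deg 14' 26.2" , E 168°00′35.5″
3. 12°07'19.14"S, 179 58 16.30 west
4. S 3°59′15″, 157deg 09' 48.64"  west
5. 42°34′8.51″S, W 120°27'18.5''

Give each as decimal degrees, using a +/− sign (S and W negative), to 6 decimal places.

Point 1:
  Lat: 41′ + 9.1″ = 41.15167′; 88 + 41.15167/60 = 88.6858611
  N → positive
  Lon: 144 + 18/60 + 11.22/3600 = 144.3031167
  W → negative
Point 2:
  φ: 2° + 14/60 + 26.2/3600 = 2 + 0.233333 + 0.007278 = 2.2406111
  S → negative
  λ: 0′ + 35.5″ = 0.59167′; 168 + 0.59167/60 = 168.0098611
  E ⇒ keep positive
Point 3:
  Latitude: 12 + 7/60 + 19.14/3600 = 12.1219833
  S ⇒ negate
  Longitude: 179 + 58/60 + 16.3/3600 = 179.9711944
  W ⇒ negate
Point 4:
  Lat: 3 + 59/60 + 15/3600 = 3.9875000
  hemisphere S, so the sign is −
  λ: 157° + 9/60 + 48.64/3600 = 157 + 0.150000 + 0.013511 = 157.1635111
  W ⇒ negate
Point 5:
  φ: 34′ + 8.51″ = 34.14183′; 42 + 34.14183/60 = 42.5690306
  S ⇒ negate
  λ: 27′ + 18.5″ = 27.30833′; 120 + 27.30833/60 = 120.4551389
  W ⇒ negate

1. 88.685861, -144.303117
2. -2.240611, 168.009861
3. -12.121983, -179.971194
4. -3.987500, -157.163511
5. -42.569031, -120.455139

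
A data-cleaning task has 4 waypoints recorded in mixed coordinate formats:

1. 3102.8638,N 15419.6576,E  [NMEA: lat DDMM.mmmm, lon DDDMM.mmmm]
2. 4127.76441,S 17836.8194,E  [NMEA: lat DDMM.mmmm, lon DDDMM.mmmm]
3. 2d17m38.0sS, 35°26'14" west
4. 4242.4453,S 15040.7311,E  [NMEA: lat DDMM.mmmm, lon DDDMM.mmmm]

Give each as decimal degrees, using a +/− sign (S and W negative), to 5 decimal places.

1. 31.04773, 154.32763
2. -41.46274, 178.61366
3. -2.29389, -35.43722
4. -42.70742, 150.67885

Point 1:
  φ: split at 2 digits → 31° and 2.8638′; 31 + 2.8638/60 = 31.047730
  N ⇒ keep positive
  Lon: split at 3 digits → 154° and 19.6576′; 154 + 19.6576/60 = 154.327627
  E ⇒ keep positive
Point 2:
  Lat: split at 2 digits → 41° and 27.76441′; 41 + 27.76441/60 = 41.462740
  S ⇒ negate
  Lon: split at 3 digits → 178° and 36.8194′; 178 + 36.8194/60 = 178.613657
  E ⇒ keep positive
Point 3:
  Lat: 2° + 17/60 + 38/3600 = 2 + 0.283333 + 0.010556 = 2.293889
  S ⇒ negate
  Lon: 26′ + 14″ = 26.23333′; 35 + 26.23333/60 = 35.437222
  hemisphere W, so the sign is −
Point 4:
  Lat: split at 2 digits → 42° and 42.4453′; 42 + 42.4453/60 = 42.707422
  S ⇒ negate
  λ: split at 3 digits → 150° and 40.7311′; 150 + 40.7311/60 = 150.678852
  E → positive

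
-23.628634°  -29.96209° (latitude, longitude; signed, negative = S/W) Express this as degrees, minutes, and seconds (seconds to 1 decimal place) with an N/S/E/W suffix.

23°37′43.1″ S, 29°57′43.5″ W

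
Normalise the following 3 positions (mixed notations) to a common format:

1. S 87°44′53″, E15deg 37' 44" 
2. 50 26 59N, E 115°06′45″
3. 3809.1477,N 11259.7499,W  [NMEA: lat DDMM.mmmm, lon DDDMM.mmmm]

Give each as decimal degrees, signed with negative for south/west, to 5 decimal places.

1. -87.74806, 15.62889
2. 50.44972, 115.11250
3. 38.15246, -112.99583

Point 1:
  Latitude: 87 + 44/60 + 53/3600 = 87.748056
  S → negative
  Longitude: 37′ + 44″ = 37.73333′; 15 + 37.73333/60 = 15.628889
  E ⇒ keep positive
Point 2:
  φ: 50 + 26/60 + 59/3600 = 50.449722
  N → positive
  Longitude: 6′ + 45″ = 6.75000′; 115 + 6.75000/60 = 115.112500
  E → positive
Point 3:
  φ: split at 2 digits → 38° and 9.1477′; 38 + 9.1477/60 = 38.152462
  N ⇒ keep positive
  Lon: split at 3 digits → 112° and 59.7499′; 112 + 59.7499/60 = 112.995832
  W → negative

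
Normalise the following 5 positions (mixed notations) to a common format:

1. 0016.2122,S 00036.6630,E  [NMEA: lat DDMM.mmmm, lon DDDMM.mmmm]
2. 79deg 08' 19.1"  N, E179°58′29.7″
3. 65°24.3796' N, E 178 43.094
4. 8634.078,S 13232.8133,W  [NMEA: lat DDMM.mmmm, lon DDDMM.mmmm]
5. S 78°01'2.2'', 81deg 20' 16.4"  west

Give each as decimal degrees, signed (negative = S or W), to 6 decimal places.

Point 1:
  Lat: split at 2 digits → 00° and 16.2122′; 0 + 16.2122/60 = 0.2702033
  hemisphere S, so the sign is −
  Longitude: degrees = first 3 digits = 0, minutes = 36.663; 0 + 36.663/60 = 0.6110500
  E ⇒ keep positive
Point 2:
  Latitude: 79 + 8/60 + 19.1/3600 = 79.1386389
  N ⇒ keep positive
  Lon: 58′ + 29.7″ = 58.49500′; 179 + 58.49500/60 = 179.9749167
  E ⇒ keep positive
Point 3:
  Lat: 65 + 24.3796/60 = 65.4063267
  N ⇒ keep positive
  Lon: 43.094′ = 0.718233°; total 178.7182333
  E → positive
Point 4:
  Latitude: degrees = first 2 digits = 86, minutes = 34.078; 86 + 34.078/60 = 86.5679667
  S ⇒ negate
  λ: split at 3 digits → 132° and 32.8133′; 132 + 32.8133/60 = 132.5468883
  W → negative
Point 5:
  φ: 78 + 1/60 + 2.2/3600 = 78.0172778
  S → negative
  λ: 81 + 20/60 + 16.4/3600 = 81.3378889
  W → negative

1. -0.270203, 0.611050
2. 79.138639, 179.974917
3. 65.406327, 178.718233
4. -86.567967, -132.546888
5. -78.017278, -81.337889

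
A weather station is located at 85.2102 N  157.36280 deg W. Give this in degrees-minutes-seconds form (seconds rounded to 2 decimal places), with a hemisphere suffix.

85°12′36.72″ N, 157°21′46.08″ W

Latitude: 0.210200 × 60 = 12.61200′ → 12′, remainder × 60 = 36.7200″
λ: 0.362800° → 21.76800′; 0.76800 × 60 = 46.0800″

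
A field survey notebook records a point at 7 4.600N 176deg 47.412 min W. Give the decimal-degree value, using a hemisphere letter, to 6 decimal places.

7.076667° N, 176.790200° W

Latitude: 4.6′ = 0.076667°; total 7.0766667
Longitude: 47.412′ = 0.790200°; total 176.7902000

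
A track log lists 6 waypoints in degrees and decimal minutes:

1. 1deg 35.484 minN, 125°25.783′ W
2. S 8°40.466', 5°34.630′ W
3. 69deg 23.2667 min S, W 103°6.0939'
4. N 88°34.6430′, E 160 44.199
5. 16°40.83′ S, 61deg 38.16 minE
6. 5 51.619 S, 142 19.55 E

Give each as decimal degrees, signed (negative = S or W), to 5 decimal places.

Point 1:
  Lat: 1 + 35.484/60 = 1.591400
  N ⇒ keep positive
  Longitude: 25.783′ = 0.429717°; total 125.429717
  hemisphere W, so the sign is −
Point 2:
  Lat: 8 + 40.466/60 = 8.674433
  S ⇒ negate
  λ: 34.63′ = 0.577167°; total 5.577167
  hemisphere W, so the sign is −
Point 3:
  Latitude: 69 + 23.2667/60 = 69.387778
  S ⇒ negate
  Lon: 103 + 6.0939/60 = 103.101565
  hemisphere W, so the sign is −
Point 4:
  Latitude: 34.643′ = 0.577383°; total 88.577383
  N ⇒ keep positive
  λ: 160 + 44.199/60 = 160.736650
  E → positive
Point 5:
  Lat: 40.83′ = 0.680500°; total 16.680500
  S → negative
  Longitude: 61 + 38.16/60 = 61.636000
  E → positive
Point 6:
  Latitude: 51.619′ = 0.860317°; total 5.860317
  S → negative
  λ: 142 + 19.55/60 = 142.325833
  E ⇒ keep positive

1. 1.59140, -125.42972
2. -8.67443, -5.57717
3. -69.38778, -103.10157
4. 88.57738, 160.73665
5. -16.68050, 61.63600
6. -5.86032, 142.32583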